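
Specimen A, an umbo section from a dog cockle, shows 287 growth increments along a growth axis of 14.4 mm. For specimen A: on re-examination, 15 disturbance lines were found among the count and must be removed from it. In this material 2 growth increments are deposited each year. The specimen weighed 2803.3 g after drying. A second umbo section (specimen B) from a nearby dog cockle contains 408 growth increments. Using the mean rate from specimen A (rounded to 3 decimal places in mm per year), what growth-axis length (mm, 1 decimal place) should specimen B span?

21.6 mm

Specimen A: true growth increment count = 287 − 15 = 272.
Specimen A: dividing by 2 growth increments per year: 272 / 2 = 136 years.
A: Extension rate ≈ 14.4 / 136 = 0.106 mm/year.
Specimen B: 408 growth increments at 2 per year is 408 / 2 = 204 years. For B, 0.106 mm/year × 204 years = 21.6 mm.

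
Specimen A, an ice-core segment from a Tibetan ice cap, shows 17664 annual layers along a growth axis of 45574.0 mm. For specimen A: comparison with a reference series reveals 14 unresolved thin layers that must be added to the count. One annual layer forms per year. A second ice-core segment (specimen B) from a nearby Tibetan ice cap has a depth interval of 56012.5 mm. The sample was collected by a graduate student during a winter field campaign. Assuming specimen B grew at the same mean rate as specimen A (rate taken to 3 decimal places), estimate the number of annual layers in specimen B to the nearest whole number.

21727 annual layers

Specimen A: adjusted count: 17664 + 14 = 17678 annual layers.
A: 45574.0 mm over 17678 years gives 45574.0 / 17678 ≈ 2.578 mm/yr.
Specimen B: 56012.5 mm / 2.578 mm per year = 21727.11 years ≈ 21727 annual layers.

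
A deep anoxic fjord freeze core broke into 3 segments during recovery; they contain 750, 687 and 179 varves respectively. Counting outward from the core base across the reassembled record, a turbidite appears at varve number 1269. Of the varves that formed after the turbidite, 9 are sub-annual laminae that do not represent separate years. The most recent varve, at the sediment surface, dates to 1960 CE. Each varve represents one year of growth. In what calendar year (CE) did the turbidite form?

1622 CE

Total varves = 750 + 687 + 179 = 1616.
The turbidite sits at varve 1269 from the core base, so 1616 − 1269 = 347 varves formed after it.
Excluding 9 false varves: 347 − 9 = 338.
The varve at the sediment surface is 1960 CE, so the turbidite dates to 1960 − 338 = 1622 CE.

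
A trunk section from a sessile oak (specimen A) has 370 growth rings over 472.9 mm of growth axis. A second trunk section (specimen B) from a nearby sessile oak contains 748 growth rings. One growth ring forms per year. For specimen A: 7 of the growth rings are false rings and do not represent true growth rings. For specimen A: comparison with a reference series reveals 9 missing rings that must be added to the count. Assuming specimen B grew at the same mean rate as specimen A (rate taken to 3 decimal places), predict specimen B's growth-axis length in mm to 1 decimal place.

Specimen A: correcting the raw count gives 370 − 7 + 9 = 372 true growth rings.
A: Extension rate ≈ 472.9 / 372 = 1.271 mm/year.
B's length ≈ 1.271 × 748 = 950.7 mm.

950.7 mm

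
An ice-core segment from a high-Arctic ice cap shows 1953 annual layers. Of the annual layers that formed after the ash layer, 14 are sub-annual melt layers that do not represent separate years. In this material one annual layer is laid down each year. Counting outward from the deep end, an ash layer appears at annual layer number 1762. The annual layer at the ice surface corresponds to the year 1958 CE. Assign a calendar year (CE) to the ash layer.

Between annual layer 1762 and the ice surface there are 1953 − 1762 = 191 annual layers.
Removing the 14 false annual layers leaves 191 − 14 = 177 true annual layers beyond the ash layer.
The annual layer at the ice surface is 1958 CE, so the ash layer dates to 1958 − 177 = 1781 CE.

1781 CE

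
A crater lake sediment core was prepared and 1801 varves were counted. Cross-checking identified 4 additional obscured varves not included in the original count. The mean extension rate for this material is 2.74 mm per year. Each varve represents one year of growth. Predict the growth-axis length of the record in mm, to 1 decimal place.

Adjusted count: 1801 + 4 = 1805 varves.
Length ≈ 2.74 × 1805 = 4945.7 mm.

4945.7 mm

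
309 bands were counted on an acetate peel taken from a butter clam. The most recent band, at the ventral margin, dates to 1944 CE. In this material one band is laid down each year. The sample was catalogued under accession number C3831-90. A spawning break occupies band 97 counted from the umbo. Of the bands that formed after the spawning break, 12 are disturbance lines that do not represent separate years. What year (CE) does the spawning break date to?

309 − 97 = 212 bands lie beyond the spawning break toward the ventral margin.
Removing the 12 false bands leaves 212 − 12 = 200 true bands beyond the spawning break.
1944 − 200 = 1744 CE.

1744 CE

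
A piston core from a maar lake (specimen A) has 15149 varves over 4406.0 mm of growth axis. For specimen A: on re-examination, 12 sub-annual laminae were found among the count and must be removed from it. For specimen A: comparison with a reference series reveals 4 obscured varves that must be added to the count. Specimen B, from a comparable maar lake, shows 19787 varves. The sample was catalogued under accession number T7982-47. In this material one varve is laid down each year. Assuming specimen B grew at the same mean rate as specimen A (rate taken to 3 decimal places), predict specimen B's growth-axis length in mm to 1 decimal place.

5758.0 mm

Specimen A: true varve count = 15149 − 12 + 4 = 15141.
A: 4406.0 mm over 15141 years gives 4406.0 / 15141 ≈ 0.291 mm per year.
Length of B = 0.291 × 19787 = 5758.0 mm.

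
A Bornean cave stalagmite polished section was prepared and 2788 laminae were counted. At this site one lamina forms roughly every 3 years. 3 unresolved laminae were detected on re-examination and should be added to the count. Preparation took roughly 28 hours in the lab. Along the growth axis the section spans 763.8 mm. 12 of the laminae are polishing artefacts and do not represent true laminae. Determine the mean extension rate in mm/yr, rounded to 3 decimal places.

Correcting the raw count gives 2788 − 12 + 3 = 2779 true laminae.
2779 laminae at 3 years each span 2779 × 3 = 8337 years.
Mean rate = 763.8 mm / 8337 years ≈ 0.092 mm/yr.

0.092 mm/yr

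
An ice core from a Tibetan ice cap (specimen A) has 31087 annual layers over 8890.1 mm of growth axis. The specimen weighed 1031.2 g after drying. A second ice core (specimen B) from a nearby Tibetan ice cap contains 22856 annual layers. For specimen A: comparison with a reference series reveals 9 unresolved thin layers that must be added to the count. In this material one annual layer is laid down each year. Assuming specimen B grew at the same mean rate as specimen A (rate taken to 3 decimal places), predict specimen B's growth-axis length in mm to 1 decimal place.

6536.8 mm

Specimen A: adjusted count: 31087 + 9 = 31096 annual layers.
A: 8890.1 mm over 31096 years gives 8890.1 / 31096 ≈ 0.286 mm per year.
B's length ≈ 0.286 × 22856 = 6536.8 mm.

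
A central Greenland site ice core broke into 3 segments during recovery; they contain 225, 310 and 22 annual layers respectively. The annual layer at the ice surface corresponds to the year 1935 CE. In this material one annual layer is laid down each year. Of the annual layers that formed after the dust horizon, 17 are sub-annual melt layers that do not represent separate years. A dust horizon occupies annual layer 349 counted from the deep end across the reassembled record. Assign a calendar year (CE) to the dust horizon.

Total annual layers = 225 + 310 + 22 = 557.
Between annual layer 349 and the ice surface there are 557 − 349 = 208 annual layers.
208 − 17 false = 191 true annual layers after the dust horizon.
1935 − 191 = 1744 CE.

1744 CE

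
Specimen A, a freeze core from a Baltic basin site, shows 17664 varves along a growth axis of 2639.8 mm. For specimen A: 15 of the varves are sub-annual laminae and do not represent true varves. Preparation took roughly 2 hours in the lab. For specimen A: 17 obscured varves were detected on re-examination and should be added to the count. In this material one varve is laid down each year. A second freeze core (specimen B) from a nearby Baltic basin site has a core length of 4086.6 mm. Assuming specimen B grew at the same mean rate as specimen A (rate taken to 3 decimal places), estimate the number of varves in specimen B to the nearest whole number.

Specimen A: after corrections the count is 17664 − 15 + 17 = 17666 varves.
A: 2639.8 mm over 17666 years gives 2639.8 / 17666 ≈ 0.149 mm per year.
B spans 4086.6 / 0.149 = 27426.85 years ≈ 27427 varves.

27427 varves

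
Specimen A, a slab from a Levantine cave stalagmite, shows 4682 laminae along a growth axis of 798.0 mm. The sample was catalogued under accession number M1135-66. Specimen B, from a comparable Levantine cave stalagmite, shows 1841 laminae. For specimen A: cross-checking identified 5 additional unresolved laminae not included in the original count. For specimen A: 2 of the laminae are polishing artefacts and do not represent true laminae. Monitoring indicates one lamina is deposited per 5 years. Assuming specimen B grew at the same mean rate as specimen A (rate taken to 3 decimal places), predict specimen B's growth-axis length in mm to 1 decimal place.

313.0 mm

Specimen A: correcting the raw count gives 4682 − 2 + 5 = 4685 true laminae.
Specimen A: multiplying by 5 years per lamina: 4685 × 5 = 23425 years.
A: Extension rate ≈ 798.0 / 23425 = 0.034 mm per year.
Specimen B: 1841 laminae at 5 years each span 1841 × 5 = 9205 years. Length of B = 0.034 × 9205 = 313.0 mm.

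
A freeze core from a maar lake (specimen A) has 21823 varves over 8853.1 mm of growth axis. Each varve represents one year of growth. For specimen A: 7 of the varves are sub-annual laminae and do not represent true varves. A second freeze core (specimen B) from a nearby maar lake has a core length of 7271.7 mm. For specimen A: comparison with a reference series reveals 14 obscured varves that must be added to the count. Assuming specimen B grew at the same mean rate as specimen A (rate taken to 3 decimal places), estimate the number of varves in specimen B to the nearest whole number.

Specimen A: true varve count = 21823 − 7 + 14 = 21830.
A: Extension rate ≈ 8853.1 / 21830 = 0.406 mm/yr.
B spans 7271.7 / 0.406 = 17910.59 years ≈ 17911 varves.

17911 varves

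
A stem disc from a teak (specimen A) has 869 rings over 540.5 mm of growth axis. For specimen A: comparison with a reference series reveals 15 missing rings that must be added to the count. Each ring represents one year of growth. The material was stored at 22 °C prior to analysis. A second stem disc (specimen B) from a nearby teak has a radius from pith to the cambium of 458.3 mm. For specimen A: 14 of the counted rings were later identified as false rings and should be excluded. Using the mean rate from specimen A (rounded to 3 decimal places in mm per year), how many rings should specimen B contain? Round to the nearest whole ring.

738 rings

Specimen A: true ring count = 869 − 14 + 15 = 870.
A: 540.5 mm over 870 years gives 540.5 / 870 ≈ 0.621 mm/yr.
Specimen B: 458.3 mm / 0.621 mm per year = 738.00 years ≈ 738 rings.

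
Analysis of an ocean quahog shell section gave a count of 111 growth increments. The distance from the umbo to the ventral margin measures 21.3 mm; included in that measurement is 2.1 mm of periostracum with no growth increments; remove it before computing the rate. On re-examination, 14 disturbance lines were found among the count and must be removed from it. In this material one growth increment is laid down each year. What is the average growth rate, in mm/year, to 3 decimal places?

0.198 mm/year

True growth increment count = 111 − 14 = 97.
Removing the 2.1 mm offcut leaves 21.3 − 2.1 = 19.2 mm.
Extension rate ≈ 19.2 / 97 = 0.198 mm/year.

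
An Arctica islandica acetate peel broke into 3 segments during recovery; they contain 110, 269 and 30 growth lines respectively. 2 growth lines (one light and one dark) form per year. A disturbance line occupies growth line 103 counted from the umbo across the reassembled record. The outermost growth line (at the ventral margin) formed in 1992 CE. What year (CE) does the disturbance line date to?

Total growth lines = 110 + 269 + 30 = 409.
The disturbance line sits at growth line 103 from the umbo, so 409 − 103 = 306 growth lines formed after it.
With 2 growth lines per year, 306 / 2 = 153 years.
Counting back 153 years from 1992 CE places the disturbance line in 1992 − 153 = 1839 CE.

1839 CE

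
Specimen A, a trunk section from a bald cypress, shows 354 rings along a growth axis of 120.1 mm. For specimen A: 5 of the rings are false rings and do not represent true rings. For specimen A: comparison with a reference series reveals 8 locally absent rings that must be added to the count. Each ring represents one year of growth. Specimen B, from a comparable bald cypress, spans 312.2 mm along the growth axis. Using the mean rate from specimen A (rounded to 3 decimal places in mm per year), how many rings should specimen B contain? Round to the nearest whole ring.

Specimen A: true ring count = 354 − 5 + 8 = 357.
A: 120.1 mm over 357 years gives 120.1 / 357 ≈ 0.336 mm per year.
Specimen B: 312.2 mm / 0.336 mm per year = 929.17 years ≈ 929 rings.

929 rings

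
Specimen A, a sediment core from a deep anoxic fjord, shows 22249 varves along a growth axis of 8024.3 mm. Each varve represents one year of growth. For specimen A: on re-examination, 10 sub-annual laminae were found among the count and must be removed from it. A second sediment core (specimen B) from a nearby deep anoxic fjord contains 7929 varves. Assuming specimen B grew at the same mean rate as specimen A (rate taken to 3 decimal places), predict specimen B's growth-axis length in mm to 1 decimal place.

2862.4 mm

Specimen A: true varve count = 22249 − 10 = 22239.
A: Extension rate ≈ 8024.3 / 22239 = 0.361 mm/yr.
For B, 0.361 mm/year × 7929 years = 2862.4 mm.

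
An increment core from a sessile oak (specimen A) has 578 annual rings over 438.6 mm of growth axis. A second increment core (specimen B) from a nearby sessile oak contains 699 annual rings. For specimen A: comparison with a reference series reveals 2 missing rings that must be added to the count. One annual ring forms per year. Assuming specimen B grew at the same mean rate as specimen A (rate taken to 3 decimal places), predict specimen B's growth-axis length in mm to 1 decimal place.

Specimen A: true annual ring count = 578 + 2 = 580.
A: Extension rate ≈ 438.6 / 580 = 0.756 mm/year.
For B, 0.756 mm/year × 699 years = 528.4 mm.

528.4 mm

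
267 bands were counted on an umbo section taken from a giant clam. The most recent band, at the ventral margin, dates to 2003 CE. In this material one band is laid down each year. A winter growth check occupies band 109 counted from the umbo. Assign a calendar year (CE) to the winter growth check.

1845 CE

267 − 109 = 158 bands lie beyond the winter growth check toward the ventral margin.
2003 − 158 = 1845 CE.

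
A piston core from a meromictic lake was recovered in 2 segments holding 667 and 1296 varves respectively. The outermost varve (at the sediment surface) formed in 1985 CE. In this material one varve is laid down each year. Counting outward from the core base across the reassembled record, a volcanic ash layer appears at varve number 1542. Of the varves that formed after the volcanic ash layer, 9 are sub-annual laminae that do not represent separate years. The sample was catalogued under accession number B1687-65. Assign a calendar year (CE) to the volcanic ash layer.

Total varves = 667 + 1296 = 1963.
The volcanic ash layer sits at varve 1542 from the core base, so 1963 − 1542 = 421 varves formed after it.
421 − 9 false = 412 true varves after the volcanic ash layer.
Counting back 412 years from 1985 CE places the volcanic ash layer in 1985 − 412 = 1573 CE.

1573 CE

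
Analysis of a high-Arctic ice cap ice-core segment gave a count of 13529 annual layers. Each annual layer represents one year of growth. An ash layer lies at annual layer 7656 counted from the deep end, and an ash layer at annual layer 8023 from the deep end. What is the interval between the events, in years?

367 years

The two markers are separated by 8023 − 7656 = 367 annual layers.
At one annual layer per year, 367 years elapsed between them.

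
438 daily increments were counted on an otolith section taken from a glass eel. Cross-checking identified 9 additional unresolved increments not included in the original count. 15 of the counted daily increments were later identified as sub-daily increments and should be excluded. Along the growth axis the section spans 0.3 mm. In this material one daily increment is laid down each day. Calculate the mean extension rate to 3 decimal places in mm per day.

After corrections the count is 438 − 15 + 9 = 432 daily increments.
Mean rate = 0.3 mm / 432 days ≈ 0.001 mm per day.

0.001 mm per day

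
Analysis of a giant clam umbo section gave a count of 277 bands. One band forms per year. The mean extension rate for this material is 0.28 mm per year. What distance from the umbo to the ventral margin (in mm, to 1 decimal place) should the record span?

The record spans 277 years at 0.28 mm per year.
277 years at 0.28 mm/year gives 0.28 × 277 = 77.6 mm.

77.6 mm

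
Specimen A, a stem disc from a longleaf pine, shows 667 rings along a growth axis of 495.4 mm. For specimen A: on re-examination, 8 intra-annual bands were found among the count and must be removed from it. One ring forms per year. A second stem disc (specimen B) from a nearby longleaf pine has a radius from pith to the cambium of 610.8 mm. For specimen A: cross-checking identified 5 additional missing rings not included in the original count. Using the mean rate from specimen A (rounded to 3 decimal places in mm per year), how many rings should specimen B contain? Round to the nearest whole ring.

Specimen A: after corrections the count is 667 − 8 + 5 = 664 rings.
A: Extension rate ≈ 495.4 / 664 = 0.746 mm/yr.
B spans 610.8 / 0.746 = 818.77 years ≈ 819 rings.

819 rings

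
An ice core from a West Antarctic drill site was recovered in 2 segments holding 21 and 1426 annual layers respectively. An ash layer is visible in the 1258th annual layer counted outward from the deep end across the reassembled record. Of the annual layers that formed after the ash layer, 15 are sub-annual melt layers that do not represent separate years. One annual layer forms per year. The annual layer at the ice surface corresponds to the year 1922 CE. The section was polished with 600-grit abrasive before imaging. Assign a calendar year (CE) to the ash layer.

1748 CE

Total annual layers = 21 + 1426 = 1447.
The ash layer sits at annual layer 1258 from the deep end, so 1447 − 1258 = 189 annual layers formed after it.
Excluding 15 false annual layers: 189 − 15 = 174.
1922 − 174 = 1748 CE.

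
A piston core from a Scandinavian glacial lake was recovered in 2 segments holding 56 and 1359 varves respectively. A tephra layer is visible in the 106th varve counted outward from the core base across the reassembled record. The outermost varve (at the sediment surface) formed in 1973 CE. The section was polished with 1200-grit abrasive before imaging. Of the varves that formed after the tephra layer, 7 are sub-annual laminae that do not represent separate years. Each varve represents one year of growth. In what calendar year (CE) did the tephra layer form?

Total varves = 56 + 1359 = 1415.
The tephra layer sits at varve 106 from the core base, so 1415 − 106 = 1309 varves formed after it.
Removing the 7 false varves leaves 1309 − 7 = 1302 true varves beyond the tephra layer.
1973 − 1302 = 671 CE.

671 CE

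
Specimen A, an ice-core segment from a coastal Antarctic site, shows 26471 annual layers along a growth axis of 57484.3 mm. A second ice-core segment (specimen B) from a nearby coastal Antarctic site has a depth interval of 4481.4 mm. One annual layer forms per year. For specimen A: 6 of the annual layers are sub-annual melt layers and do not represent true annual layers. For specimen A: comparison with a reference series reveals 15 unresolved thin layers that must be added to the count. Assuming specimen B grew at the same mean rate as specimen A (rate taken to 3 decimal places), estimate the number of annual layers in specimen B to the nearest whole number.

Specimen A: correcting the raw count gives 26471 − 6 + 15 = 26480 true annual layers.
A: Mean rate = 57484.3 mm / 26480 years ≈ 2.171 mm/yr.
For B, 4481.4 / 2.171 = 2064.21 years ≈ 2064 annual layers.

2064 annual layers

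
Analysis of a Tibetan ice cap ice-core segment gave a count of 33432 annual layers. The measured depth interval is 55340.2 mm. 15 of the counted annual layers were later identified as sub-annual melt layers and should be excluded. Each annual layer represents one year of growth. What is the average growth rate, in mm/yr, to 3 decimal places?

After corrections the count is 33432 − 15 = 33417 annual layers.
Mean rate = 55340.2 mm / 33417 years ≈ 1.656 mm/yr.

1.656 mm/yr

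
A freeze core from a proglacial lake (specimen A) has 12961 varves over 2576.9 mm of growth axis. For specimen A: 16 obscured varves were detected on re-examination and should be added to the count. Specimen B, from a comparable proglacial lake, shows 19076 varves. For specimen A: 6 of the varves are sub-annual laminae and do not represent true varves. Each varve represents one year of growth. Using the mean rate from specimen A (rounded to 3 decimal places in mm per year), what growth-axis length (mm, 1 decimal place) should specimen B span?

Specimen A: true varve count = 12961 − 6 + 16 = 12971.
A: Extension rate ≈ 2576.9 / 12971 = 0.199 mm/yr.
Length of B = 0.199 × 19076 = 3796.1 mm.

3796.1 mm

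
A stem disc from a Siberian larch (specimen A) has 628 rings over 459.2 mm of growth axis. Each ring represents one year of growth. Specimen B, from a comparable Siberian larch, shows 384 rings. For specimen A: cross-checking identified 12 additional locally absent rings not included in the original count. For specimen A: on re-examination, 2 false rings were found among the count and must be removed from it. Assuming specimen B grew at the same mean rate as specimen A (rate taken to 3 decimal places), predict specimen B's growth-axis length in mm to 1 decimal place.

276.5 mm

Specimen A: after corrections the count is 628 − 2 + 12 = 638 rings.
A: Extension rate ≈ 459.2 / 638 = 0.720 mm/year.
Length of B = 0.720 × 384 = 276.5 mm.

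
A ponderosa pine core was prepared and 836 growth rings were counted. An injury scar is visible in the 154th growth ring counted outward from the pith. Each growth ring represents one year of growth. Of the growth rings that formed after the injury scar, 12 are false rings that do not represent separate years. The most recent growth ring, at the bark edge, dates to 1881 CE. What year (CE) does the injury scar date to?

1211 CE

Between growth ring 154 and the bark edge there are 836 − 154 = 682 growth rings.
Excluding 12 false growth rings: 682 − 12 = 670.
The growth ring at the bark edge is 1881 CE, so the injury scar dates to 1881 − 670 = 1211 CE.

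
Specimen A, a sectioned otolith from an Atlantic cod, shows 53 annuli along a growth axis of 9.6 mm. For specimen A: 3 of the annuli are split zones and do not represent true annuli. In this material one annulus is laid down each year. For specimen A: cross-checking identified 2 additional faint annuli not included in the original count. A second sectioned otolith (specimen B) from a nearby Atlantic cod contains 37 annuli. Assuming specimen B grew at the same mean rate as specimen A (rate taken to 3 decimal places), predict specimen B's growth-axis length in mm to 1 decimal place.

Specimen A: after corrections the count is 53 − 3 + 2 = 52 annuli.
A: Mean rate = 9.6 mm / 52 years ≈ 0.185 mm per year.
Length of B = 0.185 × 37 = 6.8 mm.

6.8 mm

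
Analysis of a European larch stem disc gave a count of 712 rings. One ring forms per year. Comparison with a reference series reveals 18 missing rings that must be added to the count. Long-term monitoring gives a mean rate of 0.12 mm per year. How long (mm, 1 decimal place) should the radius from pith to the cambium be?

87.6 mm

Correcting the raw count gives 712 + 18 = 730 true rings.
730 years at 0.12 mm/year gives 0.12 × 730 = 87.6 mm.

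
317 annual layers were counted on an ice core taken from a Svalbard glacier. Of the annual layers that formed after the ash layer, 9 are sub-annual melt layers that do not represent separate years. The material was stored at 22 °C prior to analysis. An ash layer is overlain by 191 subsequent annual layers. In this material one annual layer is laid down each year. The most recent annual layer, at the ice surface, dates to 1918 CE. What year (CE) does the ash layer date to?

1736 CE

191 annual layers formed after the ash layer.
191 − 9 false = 182 true annual layers after the ash layer.
1918 − 182 = 1736 CE.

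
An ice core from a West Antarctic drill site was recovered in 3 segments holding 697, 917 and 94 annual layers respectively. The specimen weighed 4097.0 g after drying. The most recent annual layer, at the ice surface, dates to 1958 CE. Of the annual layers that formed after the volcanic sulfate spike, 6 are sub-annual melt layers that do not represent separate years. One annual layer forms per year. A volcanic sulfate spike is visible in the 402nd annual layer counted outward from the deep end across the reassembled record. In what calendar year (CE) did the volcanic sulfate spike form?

658 CE

Total annual layers = 697 + 917 + 94 = 1708.
1708 − 402 = 1306 annual layers lie beyond the volcanic sulfate spike toward the ice surface.
1306 − 6 false = 1300 true annual layers after the volcanic sulfate spike.
Counting back 1300 years from 1958 CE places the volcanic sulfate spike in 1958 − 1300 = 658 CE.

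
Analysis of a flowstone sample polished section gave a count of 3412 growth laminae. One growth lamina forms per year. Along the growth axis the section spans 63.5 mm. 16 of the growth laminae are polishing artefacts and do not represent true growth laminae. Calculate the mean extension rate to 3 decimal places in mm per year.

0.019 mm per year

Adjusted count: 3412 − 16 = 3396 growth laminae.
Mean rate = 63.5 mm / 3396 years ≈ 0.019 mm per year.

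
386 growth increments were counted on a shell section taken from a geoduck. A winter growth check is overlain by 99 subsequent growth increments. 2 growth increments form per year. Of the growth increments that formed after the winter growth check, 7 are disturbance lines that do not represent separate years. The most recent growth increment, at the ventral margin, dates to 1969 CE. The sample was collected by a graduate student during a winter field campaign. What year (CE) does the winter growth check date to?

There are 99 growth increments younger than the winter growth check.
Removing the 7 false growth increments leaves 99 − 7 = 92 true growth increments beyond the winter growth check.
Dividing by 2 growth increments per year: 92 / 2 = 46 years.
1969 − 46 = 1923 CE.

1923 CE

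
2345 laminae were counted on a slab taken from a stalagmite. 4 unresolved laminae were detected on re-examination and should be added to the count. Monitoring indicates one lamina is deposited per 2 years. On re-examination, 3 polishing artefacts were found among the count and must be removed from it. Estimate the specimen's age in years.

Correcting the raw count gives 2345 − 3 + 4 = 2346 true laminae.
At 2 years per lamina, 2346 × 2 = 4692 years.

4692 years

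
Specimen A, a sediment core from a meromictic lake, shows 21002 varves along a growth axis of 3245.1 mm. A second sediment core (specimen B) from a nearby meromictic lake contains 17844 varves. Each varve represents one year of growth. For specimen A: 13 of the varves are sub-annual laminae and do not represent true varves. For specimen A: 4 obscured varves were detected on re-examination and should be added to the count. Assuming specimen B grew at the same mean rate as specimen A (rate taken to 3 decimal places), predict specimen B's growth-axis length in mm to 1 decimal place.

2765.8 mm

Specimen A: adjusted count: 21002 − 13 + 4 = 20993 varves.
A: Mean rate = 3245.1 mm / 20993 years ≈ 0.155 mm per year.
B's length ≈ 0.155 × 17844 = 2765.8 mm.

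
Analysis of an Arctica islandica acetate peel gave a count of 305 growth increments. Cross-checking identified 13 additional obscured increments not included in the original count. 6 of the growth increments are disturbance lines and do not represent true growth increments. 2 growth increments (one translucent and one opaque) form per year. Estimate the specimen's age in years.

Correcting the raw count gives 305 − 6 + 13 = 312 true growth increments.
With 2 growth increments per year, 312 / 2 = 156 years.

156 years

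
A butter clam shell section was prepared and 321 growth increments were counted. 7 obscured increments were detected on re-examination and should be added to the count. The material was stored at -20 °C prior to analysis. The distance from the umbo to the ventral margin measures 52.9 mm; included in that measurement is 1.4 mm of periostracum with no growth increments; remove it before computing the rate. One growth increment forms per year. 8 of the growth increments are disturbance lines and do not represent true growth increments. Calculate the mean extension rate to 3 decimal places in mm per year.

Correcting the raw count gives 321 − 8 + 7 = 320 true growth increments.
The growth record spans 52.9 − 1.4 = 51.5 mm.
51.5 mm over 320 years gives 51.5 / 320 ≈ 0.161 mm per year.

0.161 mm per year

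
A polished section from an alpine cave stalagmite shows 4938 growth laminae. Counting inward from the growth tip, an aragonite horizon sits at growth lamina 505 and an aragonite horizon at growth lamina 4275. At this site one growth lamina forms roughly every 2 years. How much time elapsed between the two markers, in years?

7540 years

The two markers are separated by 4275 − 505 = 3770 growth laminae.
At 2 years per growth lamina, 3770 × 2 = 7540 years.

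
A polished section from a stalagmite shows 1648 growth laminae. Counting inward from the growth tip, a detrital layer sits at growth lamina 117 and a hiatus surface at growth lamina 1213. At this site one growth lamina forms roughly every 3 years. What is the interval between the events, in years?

3288 yr

The two markers are separated by 1213 − 117 = 1096 growth laminae.
Multiplying by 3 years per growth lamina: 1096 × 3 = 3288 years.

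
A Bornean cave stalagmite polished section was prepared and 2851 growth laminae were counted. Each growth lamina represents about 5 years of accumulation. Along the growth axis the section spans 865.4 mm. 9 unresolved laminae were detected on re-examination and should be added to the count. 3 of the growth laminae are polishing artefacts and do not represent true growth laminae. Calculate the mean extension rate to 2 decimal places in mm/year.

True growth lamina count = 2851 − 3 + 9 = 2857.
2857 growth laminae at 5 years each span 2857 × 5 = 14285 years.
Extension rate ≈ 865.4 / 14285 = 0.06 mm/year.

0.06 mm/year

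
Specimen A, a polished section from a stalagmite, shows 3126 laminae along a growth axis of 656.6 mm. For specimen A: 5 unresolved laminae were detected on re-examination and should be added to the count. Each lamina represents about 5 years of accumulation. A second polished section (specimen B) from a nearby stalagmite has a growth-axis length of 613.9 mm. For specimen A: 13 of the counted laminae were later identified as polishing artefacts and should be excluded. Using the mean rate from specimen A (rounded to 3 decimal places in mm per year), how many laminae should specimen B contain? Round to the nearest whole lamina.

2923 laminae

Specimen A: true lamina count = 3126 − 13 + 5 = 3118.
Specimen A: at 5 years per lamina, 3118 × 5 = 15590 years.
A: 656.6 mm over 15590 years gives 656.6 / 15590 ≈ 0.042 mm per year.
For B, 613.9 / 0.042 = 14616.67 years; at 5 years per lamina that is 14616.67 / 5 ≈ 2923 laminae.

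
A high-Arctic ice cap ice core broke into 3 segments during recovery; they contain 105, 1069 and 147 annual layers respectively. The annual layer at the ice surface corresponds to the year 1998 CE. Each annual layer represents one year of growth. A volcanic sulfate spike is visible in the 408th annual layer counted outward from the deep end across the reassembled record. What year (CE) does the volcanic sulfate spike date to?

Total annual layers = 105 + 1069 + 147 = 1321.
Between annual layer 408 and the ice surface there are 1321 − 408 = 913 annual layers.
1998 − 913 = 1085 CE.

1085 CE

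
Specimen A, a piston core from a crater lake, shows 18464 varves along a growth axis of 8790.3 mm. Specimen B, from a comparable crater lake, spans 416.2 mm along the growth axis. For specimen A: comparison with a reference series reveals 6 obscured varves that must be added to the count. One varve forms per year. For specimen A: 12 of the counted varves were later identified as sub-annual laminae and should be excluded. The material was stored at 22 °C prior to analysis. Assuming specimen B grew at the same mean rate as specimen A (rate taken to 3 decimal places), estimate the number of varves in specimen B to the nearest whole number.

Specimen A: adjusted count: 18464 − 12 + 6 = 18458 varves.
A: Mean rate = 8790.3 mm / 18458 years ≈ 0.476 mm/year.
For B, 416.2 / 0.476 = 874.37 years ≈ 874 varves.

874 varves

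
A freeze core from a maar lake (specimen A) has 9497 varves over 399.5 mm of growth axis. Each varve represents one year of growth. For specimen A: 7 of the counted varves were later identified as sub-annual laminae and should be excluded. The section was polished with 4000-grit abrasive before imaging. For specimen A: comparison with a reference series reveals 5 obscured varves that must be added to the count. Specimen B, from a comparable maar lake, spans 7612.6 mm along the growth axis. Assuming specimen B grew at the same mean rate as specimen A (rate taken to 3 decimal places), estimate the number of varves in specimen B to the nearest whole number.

181252 varves

Specimen A: true varve count = 9497 − 7 + 5 = 9495.
A: Mean rate = 399.5 mm / 9495 years ≈ 0.042 mm/yr.
Specimen B: 7612.6 mm / 0.042 mm per year = 181252.38 years ≈ 181252 varves.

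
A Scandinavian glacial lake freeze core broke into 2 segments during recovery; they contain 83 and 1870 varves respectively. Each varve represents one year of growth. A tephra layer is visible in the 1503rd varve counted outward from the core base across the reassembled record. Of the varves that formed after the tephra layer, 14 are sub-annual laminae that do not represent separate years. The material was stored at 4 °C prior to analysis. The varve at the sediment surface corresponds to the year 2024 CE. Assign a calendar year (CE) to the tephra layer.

1588 CE

Total varves = 83 + 1870 = 1953.
1953 − 1503 = 450 varves lie beyond the tephra layer toward the sediment surface.
450 − 14 false = 436 true varves after the tephra layer.
The varve at the sediment surface is 2024 CE, so the tephra layer dates to 2024 − 436 = 1588 CE.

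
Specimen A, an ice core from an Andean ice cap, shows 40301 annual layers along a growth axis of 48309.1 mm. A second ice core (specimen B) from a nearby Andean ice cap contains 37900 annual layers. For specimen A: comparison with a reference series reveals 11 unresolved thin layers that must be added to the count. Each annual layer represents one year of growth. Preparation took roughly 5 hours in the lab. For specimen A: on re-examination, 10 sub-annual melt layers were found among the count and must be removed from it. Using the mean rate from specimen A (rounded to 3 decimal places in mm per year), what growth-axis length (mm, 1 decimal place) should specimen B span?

45442.1 mm

Specimen A: correcting the raw count gives 40301 − 10 + 11 = 40302 true annual layers.
A: 48309.1 mm over 40302 years gives 48309.1 / 40302 ≈ 1.199 mm/year.
Length of B = 1.199 × 37900 = 45442.1 mm.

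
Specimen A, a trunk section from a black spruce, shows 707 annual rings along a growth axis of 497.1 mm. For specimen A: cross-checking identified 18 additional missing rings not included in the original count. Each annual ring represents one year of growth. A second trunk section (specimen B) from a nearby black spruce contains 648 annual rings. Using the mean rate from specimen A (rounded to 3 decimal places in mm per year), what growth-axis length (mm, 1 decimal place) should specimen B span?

Specimen A: adjusted count: 707 + 18 = 725 annual rings.
A: Extension rate ≈ 497.1 / 725 = 0.686 mm/yr.
For B, 0.686 mm/year × 648 years = 444.5 mm.

444.5 mm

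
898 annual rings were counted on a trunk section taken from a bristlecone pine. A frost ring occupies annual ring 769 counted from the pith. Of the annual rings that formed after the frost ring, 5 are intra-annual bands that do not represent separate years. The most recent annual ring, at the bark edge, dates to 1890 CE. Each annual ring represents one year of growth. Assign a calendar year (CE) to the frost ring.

1766 CE

Between annual ring 769 and the bark edge there are 898 − 769 = 129 annual rings.
Excluding 5 false annual rings: 129 − 5 = 124.
Counting back 124 years from 1890 CE places the frost ring in 1890 − 124 = 1766 CE.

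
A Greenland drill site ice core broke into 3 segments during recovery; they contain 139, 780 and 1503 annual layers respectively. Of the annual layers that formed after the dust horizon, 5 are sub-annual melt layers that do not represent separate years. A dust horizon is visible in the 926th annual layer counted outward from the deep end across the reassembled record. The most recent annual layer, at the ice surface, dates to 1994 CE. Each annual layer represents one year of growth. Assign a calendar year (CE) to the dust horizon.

503 CE

Total annual layers = 139 + 780 + 1503 = 2422.
The dust horizon sits at annual layer 926 from the deep end, so 2422 − 926 = 1496 annual layers formed after it.
Excluding 5 false annual layers: 1496 − 5 = 1491.
Counting back 1491 years from 1994 CE places the dust horizon in 1994 − 1491 = 503 CE.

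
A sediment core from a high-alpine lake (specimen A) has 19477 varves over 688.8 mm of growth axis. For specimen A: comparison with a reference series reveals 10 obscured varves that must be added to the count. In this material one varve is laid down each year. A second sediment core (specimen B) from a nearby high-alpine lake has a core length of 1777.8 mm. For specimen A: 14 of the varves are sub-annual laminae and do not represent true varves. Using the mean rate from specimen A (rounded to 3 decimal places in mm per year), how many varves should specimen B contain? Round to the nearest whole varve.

Specimen A: true varve count = 19477 − 14 + 10 = 19473.
A: 688.8 mm over 19473 years gives 688.8 / 19473 ≈ 0.035 mm per year.
Specimen B: 1777.8 mm / 0.035 mm per year = 50794.29 years ≈ 50794 varves.

50794 varves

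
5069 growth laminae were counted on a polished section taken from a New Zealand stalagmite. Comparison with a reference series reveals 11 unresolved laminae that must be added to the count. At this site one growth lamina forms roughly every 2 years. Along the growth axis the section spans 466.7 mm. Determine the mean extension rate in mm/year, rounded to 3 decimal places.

0.046 mm/year

After corrections the count is 5069 + 11 = 5080 growth laminae.
At 2 years per growth lamina, 5080 × 2 = 10160 years.
466.7 mm over 10160 years gives 466.7 / 10160 ≈ 0.046 mm/year.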